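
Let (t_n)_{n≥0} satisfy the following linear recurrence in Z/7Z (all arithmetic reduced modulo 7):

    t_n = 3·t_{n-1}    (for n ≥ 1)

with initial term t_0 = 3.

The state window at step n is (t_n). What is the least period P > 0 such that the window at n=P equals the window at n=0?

6

n=0: window = (3)
n=1: window = (2)
n=2: window = (6)
n=3: window = (4)
n=4: window = (5)
n=5: window = (1)
n=6: window = (3)
window at n=6 equals window at n=0 → period = 6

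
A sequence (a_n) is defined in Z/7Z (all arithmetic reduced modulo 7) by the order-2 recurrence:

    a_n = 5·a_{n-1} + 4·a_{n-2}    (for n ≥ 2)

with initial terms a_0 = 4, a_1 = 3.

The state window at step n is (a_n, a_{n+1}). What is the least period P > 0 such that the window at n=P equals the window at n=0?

48

n=0: window = (4, 3)
n=1: window = (3, 3)
n=2: window = (3, 6)
n=3: window = (6, 0)
n=4: window = (0, 3)
n=5: window = (3, 1)
n=6: window = (1, 3)
n=7: window = (3, 5)
n=8: window = (5, 2)
n=9: window = (2, 2)
n=10: window = (2, 4)
n=11: window = (4, 0)
n=12: window = (0, 2)
n=13: window = (2, 3)
n=14: window = (3, 2)
n=15: window = (2, 1)
n=16: window = (1, 6)
n=17: window = (6, 6)
n=18: window = (6, 5)
n=19: window = (5, 0)
n=20: window = (0, 6)
n=21: window = (6, 2)
n=22: window = (2, 6)
n=23: window = (6, 3)
n=24: window = (3, 4)
n=25: window = (4, 4)
n=26: window = (4, 1)
n=27: window = (1, 0)
n=28: window = (0, 4)
n=29: window = (4, 6)
n=30: window = (6, 4)
n=31: window = (4, 2)
n=32: window = (2, 5)
n=33: window = (5, 5)
n=34: window = (5, 3)
n=35: window = (3, 0)
n=36: window = (0, 5)
n=37: window = (5, 4)
n=38: window = (4, 5)
n=39: window = (5, 6)
n=40: window = (6, 1)
…
n=46: window = (5, 1)
n=47: window = (1, 4)
n=48: window = (4, 3)
window at n=48 equals window at n=0 → period = 48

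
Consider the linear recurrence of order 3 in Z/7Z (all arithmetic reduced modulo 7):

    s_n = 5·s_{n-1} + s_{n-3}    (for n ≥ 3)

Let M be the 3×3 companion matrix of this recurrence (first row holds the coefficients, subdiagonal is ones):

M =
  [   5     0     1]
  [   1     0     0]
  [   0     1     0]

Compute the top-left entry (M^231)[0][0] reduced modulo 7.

2

(M^231)[0][0] is the top entry after applying M 231 times to the unit state (1, 0, 0). Equivalently it is h_{233} for the auxiliary sequence (h_n) obeying the same recurrence with h_2 = 1 and h_i = 0 for 0 ≤ i < 2:
h_3 = 5·1 + 0·0 + 1·0 = 5
h_4 = 5·5 + 0·1 + 1·0 = 4
h_5 = 5·4 + 0·5 + 1·1 = 0
h_6 = 5·0 + 0·4 + 1·5 = 5
h_7 = 5·5 + 0·0 + 1·4 = 1
h_8 = 5·1 + 0·5 + 1·0 = 5
h_9 = 5·5 + 0·1 + 1·5 = 2
h_10 = 5·2 + 0·5 + 1·1 = 4
h_11 = 5·4 + 0·2 + 1·5 = 4
h_12 = 5·4 + 0·4 + 1·2 = 1
h_13 = 5·1 + 0·4 + 1·4 = 2
h_14 = 5·2 + 0·1 + 1·4 = 0
h_15 = 5·0 + 0·2 + 1·1 = 1
h_16 = 5·1 + 0·0 + 1·2 = 0
h_17 = 5·0 + 0·1 + 1·0 = 0
h_18 = 5·0 + 0·0 + 1·1 = 1
(h_16, h_17, h_18) = (0, 0, 1) = (h_0, h_1, h_2), so the sequence has period 16.
233 ≡ 9 (mod 16), hence h_233 = h_9 = 2.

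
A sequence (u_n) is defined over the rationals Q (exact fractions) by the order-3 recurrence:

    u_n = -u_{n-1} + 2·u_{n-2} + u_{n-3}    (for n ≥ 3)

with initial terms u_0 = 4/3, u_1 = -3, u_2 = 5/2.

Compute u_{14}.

3818

u_3 = -1·5/2 + 2·-3 + 1·4/3 = -43/6
u_4 = -1·-43/6 + 2·5/2 + 1·-3 = 55/6
u_5 = -1·55/6 + 2·-43/6 + 1·5/2 = -21
u_6 = -1·-21 + 2·55/6 + 1·-43/6 = 193/6
u_7 = -1·193/6 + 2·-21 + 1·55/6 = -65
u_8 = -1·-65 + 2·193/6 + 1·-21 = 325/3
u_9 = -1·325/3 + 2·-65 + 1·193/6 = -1237/6
u_10 = -1·-1237/6 + 2·325/3 + 1·-65 = 2147/6
u_11 = -1·2147/6 + 2·-1237/6 + 1·325/3 = -3971/6
u_12 = -1·-3971/6 + 2·2147/6 + 1·-1237/6 = 3514/3
u_13 = -1·3514/3 + 2·-3971/6 + 1·2147/6 = -12823/6
u_14 = -1·-12823/6 + 2·3514/3 + 1·-3971/6 = 3818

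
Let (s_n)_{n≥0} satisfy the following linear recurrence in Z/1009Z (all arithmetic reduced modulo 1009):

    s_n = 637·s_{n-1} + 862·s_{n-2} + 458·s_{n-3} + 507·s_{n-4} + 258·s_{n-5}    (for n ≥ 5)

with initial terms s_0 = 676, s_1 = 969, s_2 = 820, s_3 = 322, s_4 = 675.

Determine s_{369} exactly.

941

s_5 = 637·675 + 862·322 + 458·820 + 507·969 + 258·676 = 193
s_6 = 637·193 + 862·675 + 458·322 + 507·820 + 258·969 = 473
s_7 = 637·473 + 862·193 + 458·675 + 507·322 + 258·820 = 362
s_8 = 637·362 + 862·473 + 458·193 + 507·675 + 258·322 = 746
s_9 = 637·746 + 862·362 + 458·473 + 507·193 + 258·675 = 505
s_10 = 637·505 + 862·746 + 458·362 + 507·473 + 258·193 = 475
Continuing the recurrence:
  s_11 = 773;  s_12 = 449;  s_13 = 965;  s_14 = 493;  s_15 = 333;  s_16 = 706
  s_17 = 682;  s_18 = 330;  s_19 = 831;  s_20 = 15;  s_21 = 411;  s_22 = 700
  s_23 = 800;  s_24 = 660;  s_25 = 215;  s_26 = 542;  s_27 = 410;  s_28 = 669
  s_29 = 439;  s_30 = 107;  s_31 = 875;  s_32 = 78;  s_33 = 993;  s_34 = 734
  s_35 = 153;  s_36 = 326;  s_37 = 603;  s_38 = 370;  s_39 = 278;  s_40 = 244
  s_41 = 848;  s_42 = 102;  s_43 = 911;  s_44 = 887;  s_45 = 48;  s_46 = 685
  s_47 = 929;  s_48 = 126;  s_49 = 57;  s_50 = 793;  s_51 = 484;  s_52 = 763
  s_53 = 1005;  s_54 = 49;  s_55 = 830;  s_56 = 190;  s_57 = 362;  s_58 = 206
  s_59 = 143;  s_60 = 287;  s_61 = 344;  s_62 = 347;  s_63 = 759;  s_64 = 544
  s_65 = 611;  s_66 = 325;  s_67 = 202;  s_68 = 951;  s_69 = 596;  s_70 = 952
  s_71 = 464;  s_72 = 279;  s_73 = 314;  s_74 = 967;  s_75 = 964;  s_76 = 75
  s_77 = 967;  s_78 = 320;  s_79 = 841;  s_80 = 437;  s_81 = 694;  s_82 = 267
  s_83 = 224;  s_84 = 160;  s_85 = 32;  s_86 = 187;  s_87 = 855;  s_88 = 738
  s_89 = 224;  s_90 = 141;  s_91 = 812;  s_92 = 218;  s_93 = 596;  s_94 = 212
  s_95 = 28;  s_96 = 496;  s_97 = 508;  s_98 = 80;  s_99 = 923;  s_100 = 29
  s_101 = 238;  s_102 = 86;  s_103 = 26;  s_104 = 503;  s_105 = 814;  s_106 = 487
  s_107 = 237;  s_108 = 558;  s_109 = 441;  s_110 = 545;  s_111 = 723;  s_112 = 204
  s_113 = 113;  s_114 = 416;  s_115 = 415;  s_116 = 59;  s_117 = 563;  s_118 = 137
  s_119 = 149;  s_120 = 426;  s_121 = 405;  s_122 = 52;  s_123 = 93;  s_124 = 128
  s_125 = 297;  s_126 = 761;  s_127 = 294;  s_128 = 654;  s_129 = 448;  s_130 = 332
  s_131 = 509;  s_132 = 123;  s_133 = 538;  s_134 = 149;  s_135 = 172;  s_136 = 41
  s_137 = 245;  s_138 = 210;  s_139 = 19;  s_140 = 193;  s_141 = 998;  s_142 = 735
  s_143 = 475;  s_144 = 644;  s_145 = 824;  s_146 = 505;  s_147 = 711;  s_148 = 376
  s_149 = 736;  s_150 = 52;  s_151 = 669;  s_152 = 596;  s_153 = 373;  s_154 = 649
  s_155 = 374;  s_156 = 414;  s_157 = 292;  s_158 = 280;  s_159 = 24;  s_160 = 564
  s_161 = 248;  s_162 = 656;  s_163 = 683;  s_164 = 730;  s_165 = 962;  s_166 = 38
  s_167 = 127;  s_168 = 765;  s_169 = 755;  s_170 = 925;  s_171 = 757;  s_172 = 727
  s_173 = 538;  s_174 = 193;  s_175 = 360;  s_176 = 230;  s_177 = 592;  s_178 = 187
  s_179 = 455;  s_180 = 348;  s_181 = 575;  s_182 = 178;  s_183 = 9;  s_184 = 964
  s_185 = 993;  s_186 = 8;  s_187 = 1001;  s_188 = 213;  s_189 = 728;  s_190 = 873
  s_191 = 796;  s_192 = 782;  s_193 = 260;  s_194 = 345;  s_195 = 85;  s_196 = 899
  s_197 = 376;  s_198 = 828;  s_199 = 957;  s_200 = 681;  s_201 = 151;  s_202 = 712
  s_203 = 207;  s_204 = 388;  s_205 = 995;  s_206 = 978;  s_207 = 664;  s_208 = 250
  s_209 = 199;  s_210 = 457;  s_211 = 724;  s_212 = 229;  s_213 = 454;  s_214 = 410
  s_215 = 295;  s_216 = 784;  s_217 = 767;  s_218 = 9;  s_219 = 883;  s_220 = 675
  s_221 = 454;  s_222 = 735;  s_223 = 260;  s_224 = 94;  s_225 = 821;  s_226 = 44
  s_227 = 422;  s_228 = 388;  s_229 = 13;  s_230 = 272;  s_231 = 242;  s_232 = 927
  s_233 = 185;  s_234 = 591;  s_235 = 86;  s_236 = 849;  s_237 = 721;  s_238 = 803
  s_239 = 617;  s_240 = 405;  s_241 = 668;  s_242 = 636;  s_243 = 392;  s_244 = 306
  s_245 = 985;  s_246 = 590;  s_247 = 472;  s_248 = 125;  s_249 = 145;  s_250 = 911
  s_251 = 784;  s_252 = 553;  s_253 = 239;  s_254 = 22;  s_255 = 977;  s_256 = 420
  s_257 = 298;  s_258 = 590;  s_259 = 255;  s_260 = 156;  s_261 = 279;  s_262 = 826
  s_263 = 632;  s_264 = 894;  s_265 = 340;  s_266 = 669;  s_267 = 394;  s_268 = 425
  s_269 = 15;  s_270 = 494;  s_271 = 644;  s_272 = 712;  s_273 = 119;  s_274 = 784
  s_275 = 721;  s_276 = 414;  s_277 = 46;  s_278 = 372;  s_279 = 831;  s_280 = 700
  s_281 = 691;  s_282 = 147;  s_283 = 557;  s_284 = 104;  s_285 = 439;  s_286 = 383
  s_287 = 517;  s_288 = 548;  s_289 = 677;  s_290 = 948;  s_291 = 320;  s_292 = 770
  s_293 = 107;  s_294 = 81;  s_295 = 260;  s_296 = 648;  s_297 = 641;  s_298 = 350
  s_299 = 68;  s_300 = 994;  s_301 = 277;  s_302 = 703;  s_303 = 318;  s_304 = 933
  s_305 = 145;  s_306 = 29;  s_307 = 232;  s_308 = 184;  s_309 = 961;  s_310 = 854
  s_311 = 655;  s_312 = 86;  s_313 = 444;  s_314 = 941;  s_315 = 919;  s_316 = 325
  s_317 = 519;  s_318 = 822;  s_319 = 245;  s_320 = 798;  s_321 = 105;  s_322 = 991
  s_323 = 862;  s_324 = 104;  s_325 = 717;  s_326 = 587;  s_327 = 873;  s_328 = 755
  s_329 = 783;  s_330 = 893;  s_331 = 158;  s_332 = 665;  s_333 = 652;  s_334 = 383
  s_335 = 393;  s_336 = 817;  s_337 = 36;  s_338 = 255;  s_339 = 1005;  s_340 = 685
  s_341 = 786;  s_342 = 949;  s_343 = 741;  s_344 = 504;  s_345 = 96;  s_346 = 364
  s_347 = 586;  s_348 = 221;  s_349 = 487;  s_350 = 704;  s_351 = 342;  s_352 = 292
  s_353 = 294;  s_354 = 580;  s_355 = 741;  s_356 = 939;  s_357 = 520;  s_358 = 451
  s_359 = 841;  s_360 = 573;  s_361 = 329;  s_362 = 552;  s_363 = 558;  s_364 = 157
  s_365 = 216;  s_366 = 271;  s_367 = 415
s_368 = 637·415 + 862·271 + 458·216 + 507·157 + 258·558 = 131
s_369 = 637·131 + 862·415 + 458·271 + 507·216 + 258·157 = 941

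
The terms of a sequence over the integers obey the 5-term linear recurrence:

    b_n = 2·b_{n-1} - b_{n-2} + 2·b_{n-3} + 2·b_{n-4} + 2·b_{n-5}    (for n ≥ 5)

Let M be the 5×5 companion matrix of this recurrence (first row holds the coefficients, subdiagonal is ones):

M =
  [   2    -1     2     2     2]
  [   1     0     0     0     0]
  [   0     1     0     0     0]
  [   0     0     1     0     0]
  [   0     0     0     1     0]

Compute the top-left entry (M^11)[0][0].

(M^11)[0][0] is the top entry after applying M 11 times to the unit state (1, 0, 0, 0, 0). Equivalently it is h_{15} for the auxiliary sequence (h_n) obeying the same recurrence with h_4 = 1 and h_i = 0 for 0 ≤ i < 4:
h_5 = 2·1 + -1·0 + 2·0 + 2·0 + 2·0 = 2
h_6 = 2·2 + -1·1 + 2·0 + 2·0 + 2·0 = 3
h_7 = 2·3 + -1·2 + 2·1 + 2·0 + 2·0 = 6
h_8 = 2·6 + -1·3 + 2·2 + 2·1 + 2·0 = 15
h_9 = 2·15 + -1·6 + 2·3 + 2·2 + 2·1 = 36
h_10 = 2·36 + -1·15 + 2·6 + 2·3 + 2·2 = 79
h_11 = 2·79 + -1·36 + 2·15 + 2·6 + 2·3 = 170
h_12 = 2·170 + -1·79 + 2·36 + 2·15 + 2·6 = 375
h_13 = 2·375 + -1·170 + 2·79 + 2·36 + 2·15 = 840
h_14 = 2·840 + -1·375 + 2·170 + 2·79 + 2·36 = 1875
h_15 = 2·1875 + -1·840 + 2·375 + 2·170 + 2·79 = 4158

4158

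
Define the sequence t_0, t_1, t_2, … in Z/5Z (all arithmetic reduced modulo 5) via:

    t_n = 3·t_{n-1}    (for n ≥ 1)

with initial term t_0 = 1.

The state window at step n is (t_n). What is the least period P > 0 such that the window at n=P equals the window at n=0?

n=0: window = (1)
n=1: window = (3)
n=2: window = (4)
n=3: window = (2)
n=4: window = (1)
window at n=4 equals window at n=0 → period = 4

4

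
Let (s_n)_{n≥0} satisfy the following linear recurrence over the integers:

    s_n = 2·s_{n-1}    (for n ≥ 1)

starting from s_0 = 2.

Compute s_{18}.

524288

s_1 = 2·2 = 4
s_2 = 2·4 = 8
s_3 = 2·8 = 16
s_4 = 2·16 = 32
s_5 = 2·32 = 64
s_6 = 2·64 = 128
s_7 = 2·128 = 256
s_8 = 2·256 = 512
s_9 = 2·512 = 1024
s_10 = 2·1024 = 2048
s_11 = 2·2048 = 4096
s_12 = 2·4096 = 8192
s_13 = 2·8192 = 16384
s_14 = 2·16384 = 32768
s_15 = 2·32768 = 65536
s_16 = 2·65536 = 131072
s_17 = 2·131072 = 262144
s_18 = 2·262144 = 524288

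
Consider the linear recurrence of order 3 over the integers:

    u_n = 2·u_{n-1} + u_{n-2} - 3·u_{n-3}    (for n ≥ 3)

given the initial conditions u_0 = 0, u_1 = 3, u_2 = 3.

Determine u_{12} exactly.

u_3 = 2·3 + 1·3 + -3·0 = 9
u_4 = 2·9 + 1·3 + -3·3 = 12
u_5 = 2·12 + 1·9 + -3·3 = 24
u_6 = 2·24 + 1·12 + -3·9 = 33
u_7 = 2·33 + 1·24 + -3·12 = 54
u_8 = 2·54 + 1·33 + -3·24 = 69
u_9 = 2·69 + 1·54 + -3·33 = 93
u_10 = 2·93 + 1·69 + -3·54 = 93
u_11 = 2·93 + 1·93 + -3·69 = 72
u_12 = 2·72 + 1·93 + -3·93 = -42

-42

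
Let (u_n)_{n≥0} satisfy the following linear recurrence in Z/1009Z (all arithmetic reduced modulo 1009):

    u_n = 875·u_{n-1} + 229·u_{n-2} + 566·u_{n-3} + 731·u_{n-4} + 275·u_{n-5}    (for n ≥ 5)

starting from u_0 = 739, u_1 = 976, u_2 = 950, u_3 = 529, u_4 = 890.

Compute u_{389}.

u_5 = 875·890 + 229·529 + 566·950 + 731·976 + 275·739 = 275
u_6 = 875·275 + 229·890 + 566·529 + 731·950 + 275·976 = 480
u_7 = 875·480 + 229·275 + 566·890 + 731·529 + 275·950 = 84
u_8 = 875·84 + 229·480 + 566·275 + 731·890 + 275·529 = 10
u_9 = 875·10 + 229·84 + 566·480 + 731·275 + 275·890 = 799
u_10 = 875·799 + 229·10 + 566·84 + 731·480 + 275·275 = 988
Continuing the recurrence:
  u_11 = 420;  u_12 = 802;  u_13 = 623;  u_14 = 437;  u_15 = 807;  u_16 = 991
  u_17 = 620;  u_18 = 664;  u_19 = 194;  u_20 = 636;  u_21 = 312;  u_22 = 775
  u_23 = 174;  u_24 = 448;  u_25 = 110;  u_26 = 182;  u_27 = 388;  u_28 = 477
  u_29 = 604;  u_30 = 534;  u_31 = 444;  u_32 = 373;  u_33 = 375;  u_34 = 410
  u_35 = 104;  u_36 = 847;  u_37 = 452;  u_38 = 793;  u_39 = 491;  u_40 = 302
  u_41 = 480;  u_42 = 934;  u_43 = 158;  u_44 = 873;  u_45 = 917;  u_46 = 473
  u_47 = 41;  u_48 = 839;  u_49 = 498;  u_50 = 892;  u_51 = 827;  u_52 = 992
  u_53 = 785;  u_54 = 768;  u_55 = 896;  u_56 = 744;  u_57 = 445;  u_58 = 727
  u_59 = 247;  u_60 = 34;  u_61 = 528;  u_62 = 132;  u_63 = 468;  u_64 = 948
  u_65 = 156;  u_66 = 504;  u_67 = 289;  u_68 = 881;  u_69 = 709;  u_70 = 566
  u_71 = 688;  u_72 = 843;  u_73 = 465;  u_74 = 804;  u_75 = 349;  u_76 = 218
  u_77 = 910;  u_78 = 618;  u_79 = 723;  u_80 = 770;  u_81 = 192;  u_82 = 578
  u_83 = 989;  u_84 = 445;  u_85 = 559;  u_86 = 623;  u_87 = 805;  u_88 = 1
  u_89 = 311;  u_90 = 197;  u_91 = 994;  u_92 = 286;  u_93 = 713;  u_94 = 293
  u_95 = 167;  u_96 = 395;  u_97 = 308;  u_98 = 22;  u_99 = 405;  u_100 = 671
  u_101 = 951;  u_102 = 60;  u_103 = 683;  u_104 = 892;  u_105 = 67;  u_106 = 342
  u_107 = 331;  u_108 = 636;  u_109 = 158;  u_110 = 70;  u_111 = 345;  u_112 = 688
  u_113 = 5;  u_114 = 794;  u_115 = 652;  u_116 = 899;  u_117 = 116;  u_118 = 978
  u_119 = 507;  u_120 = 717;  u_121 = 521;  u_122 = 97;  u_123 = 431;  u_124 = 671
  u_125 = 998;  u_126 = 798;  u_127 = 617;  u_128 = 600;  u_129 = 907;  u_130 = 973
  u_131 = 705;  u_132 = 842;  u_133 = 626;  u_134 = 557;  u_135 = 374;  u_136 = 60
  u_137 = 376;  u_138 = 634;  u_139 = 564;  u_140 = 311;  u_141 = 103;  u_142 = 80
  u_143 = 615;  u_144 = 292;  u_145 = 60;  u_146 = 322;  u_147 = 11;  u_148 = 445
  u_149 = 78;  u_150 = 447;  u_151 = 698;  u_152 = 906;  u_153 = 639;  u_154 = 410
  u_155 = 316;  u_156 = 152;  u_157 = 396;  u_158 = 365;  u_159 = 349;  u_160 = 881
  u_161 = 278;  u_162 = 167;  u_163 = 441;  u_164 = 671;  u_165 = 176;  u_166 = 51
  u_167 = 586;  u_168 = 805;  u_169 = 86;  u_170 = 922;  u_171 = 84;  u_172 = 262
  u_173 = 174;  u_174 = 892;  u_175 = 144;  u_176 = 641;  u_177 = 393;  u_178 = 730
  u_179 = 256;  u_180 = 780;  u_181 = 435;  u_182 = 849;  u_183 = 952;  u_184 = 138
  u_185 = 726;  u_186 = 576;  u_187 = 791;  u_188 = 376;  u_189 = 283;  u_190 = 640
  u_191 = 204;  u_192 = 907;  u_193 = 363;  u_194 = 882;  u_195 = 261;  u_196 = 850
  u_197 = 300;  u_198 = 410;  u_199 = 930;  u_200 = 779;  u_201 = 620;  u_202 = 955
  u_203 = 380;  u_204 = 915;  u_205 = 936;  u_206 = 383;  u_207 = 427;  u_208 = 741
  u_209 = 848;  u_210 = 669;  u_211 = 17;  u_212 = 485;  u_213 = 41;  u_214 = 971
  u_215 = 64;  u_216 = 889;  u_217 = 35;  u_218 = 668;  u_219 = 934;  u_220 = 713
  u_221 = 661;  u_222 = 461;  u_223 = 484;  u_224 = 254;  u_225 = 929;  u_226 = 919
  u_227 = 575;  u_228 = 268;  u_229 = 698;  u_230 = 673;  u_231 = 424;  u_232 = 860
  u_233 = 270;  u_234 = 991;  u_235 = 697;  u_236 = 423;  u_237 = 924;  u_238 = 829
  u_239 = 961;  u_240 = 264;  u_241 = 788;  u_242 = 775;  u_243 = 178;  u_244 = 467
  u_245 = 967;  u_246 = 661;  u_247 = 837;  u_248 = 148;  u_249 = 957;  u_250 = 450
  u_251 = 0;  u_252 = 309;  u_253 = 56;  u_254 = 541;  u_255 = 850;  u_256 = 179
  u_257 = 408;  u_258 = 460;  u_259 = 176;  u_260 = 244;  u_261 = 960;  u_262 = 73
  u_263 = 945;  u_264 = 325;  u_265 = 267;  u_266 = 942;  u_267 = 337;  u_268 = 833
  u_269 = 291;  u_270 = 686;  u_271 = 103;  u_272 = 596;  u_273 = 901;  u_274 = 698
  u_275 = 713;  u_276 = 6;  u_277 = 769;  u_278 = 449;  u_279 = 59;  u_280 = 114
  u_281 = 886;  u_282 = 186;  u_283 = 453;  u_284 = 734;  u_285 = 635;  u_286 = 602
  u_287 = 798;  u_288 = 87;  u_289 = 348;  u_290 = 376;  u_291 = 58;  u_292 = 370
  u_293 = 781;  u_294 = 40;  u_295 = 1000;  u_296 = 244;  u_297 = 658;  u_298 = 789
  u_299 = 816;  u_300 = 128;  u_301 = 1007;  u_302 = 3;  u_303 = 166;  u_304 = 651
  u_305 = 342;  u_306 = 77;  u_307 = 660;  u_308 = 554;  u_309 = 617;  u_310 = 18
  u_311 = 557;  u_312 = 467;  u_313 = 492;  u_314 = 304;  u_315 = 702;  u_316 = 903
  u_317 = 660;  u_318 = 418;  u_319 = 260;  u_320 = 101;  u_321 = 343;  u_322 = 940
  u_323 = 964;  u_324 = 764;  u_325 = 648;  u_326 = 595;  u_327 = 211;  u_328 = 759
  u_329 = 549;  u_330 = 391;  u_331 = 470;  u_332 = 678;  u_333 = 568;  u_334 = 1000
  u_335 = 508;  u_336 = 411;  u_337 = 963;  u_338 = 644;  u_339 = 169;  u_340 = 129
  u_341 = 169;  u_342 = 668;  u_343 = 971;  u_344 = 982;  u_345 = 275;  u_346 = 48
  u_347 = 428;  u_348 = 401;  u_349 = 688;  u_350 = 457;  u_351 = 561;  u_352 = 320
  u_353 = 922;  u_354 = 478;  u_355 = 268;  u_356 = 831;  u_357 = 791;  u_358 = 482
  u_359 = 101;  u_360 = 785;  u_361 = 605;  u_362 = 257;  u_363 = 66;  u_364 = 184
  u_365 = 976;  u_366 = 250;  u_367 = 388;  u_368 = 1001;  u_369 = 606;  u_370 = 484
  u_371 = 6;  u_372 = 948;  u_373 = 825;  u_374 = 776;  u_375 = 227;  u_376 = 201
  u_377 = 196;  u_378 = 981;  u_379 = 915;  u_380 = 569;  u_381 = 175;  u_382 = 305
  u_383 = 667;  u_384 = 421;  u_385 = 427;  u_386 = 664;  u_387 = 246
u_388 = 875·246 + 229·664 + 566·427 + 731·421 + 275·667 = 354
u_389 = 875·354 + 229·246 + 566·664 + 731·427 + 275·421 = 389

389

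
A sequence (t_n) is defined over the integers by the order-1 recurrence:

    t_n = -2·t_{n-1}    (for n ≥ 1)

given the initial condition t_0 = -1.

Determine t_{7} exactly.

t_1 = -2·-1 = 2
t_2 = -2·2 = -4
t_3 = -2·-4 = 8
t_4 = -2·8 = -16
t_5 = -2·-16 = 32
t_6 = -2·32 = -64
t_7 = -2·-64 = 128

128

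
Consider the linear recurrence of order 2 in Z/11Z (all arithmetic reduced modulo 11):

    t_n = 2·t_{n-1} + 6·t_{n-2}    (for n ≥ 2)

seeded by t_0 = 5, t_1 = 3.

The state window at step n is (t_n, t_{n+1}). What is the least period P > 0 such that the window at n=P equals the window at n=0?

60

n=0: window = (5, 3)
n=1: window = (3, 3)
n=2: window = (3, 2)
n=3: window = (2, 0)
n=4: window = (0, 1)
n=5: window = (1, 2)
n=6: window = (2, 10)
n=7: window = (10, 10)
n=8: window = (10, 3)
n=9: window = (3, 0)
n=10: window = (0, 7)
n=11: window = (7, 3)
n=12: window = (3, 4)
n=13: window = (4, 4)
n=14: window = (4, 10)
n=15: window = (10, 0)
n=16: window = (0, 5)
n=17: window = (5, 10)
n=18: window = (10, 6)
n=19: window = (6, 6)
n=20: window = (6, 4)
n=21: window = (4, 0)
n=22: window = (0, 2)
n=23: window = (2, 4)
n=24: window = (4, 9)
n=25: window = (9, 9)
n=26: window = (9, 6)
n=27: window = (6, 0)
n=28: window = (0, 3)
n=29: window = (3, 6)
n=30: window = (6, 8)
n=31: window = (8, 8)
n=32: window = (8, 9)
n=33: window = (9, 0)
n=34: window = (0, 10)
n=35: window = (10, 9)
n=36: window = (9, 1)
n=37: window = (1, 1)
n=38: window = (1, 8)
n=39: window = (8, 0)
n=40: window = (0, 4)
…
n=58: window = (0, 8)
n=59: window = (8, 5)
n=60: window = (5, 3)
window at n=60 equals window at n=0 → period = 60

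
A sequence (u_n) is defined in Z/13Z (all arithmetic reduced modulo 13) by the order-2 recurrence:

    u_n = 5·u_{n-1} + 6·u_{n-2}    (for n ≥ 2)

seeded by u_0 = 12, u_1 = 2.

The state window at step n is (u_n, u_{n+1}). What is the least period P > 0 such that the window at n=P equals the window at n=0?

n=0: window = (12, 2)
n=1: window = (2, 4)
n=2: window = (4, 6)
n=3: window = (6, 2)
n=4: window = (2, 7)
n=5: window = (7, 8)
n=6: window = (8, 4)
n=7: window = (4, 3)
n=8: window = (3, 0)
n=9: window = (0, 5)
n=10: window = (5, 12)
n=11: window = (12, 12)
n=12: window = (12, 2)
window at n=12 equals window at n=0 → period = 12

12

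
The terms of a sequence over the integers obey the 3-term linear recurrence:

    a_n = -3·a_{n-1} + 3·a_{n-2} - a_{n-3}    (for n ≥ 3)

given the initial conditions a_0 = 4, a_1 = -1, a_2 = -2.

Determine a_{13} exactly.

a_3 = -3·-2 + 3·-1 + -1·4 = -1
a_4 = -3·-1 + 3·-2 + -1·-1 = -2
a_5 = -3·-2 + 3·-1 + -1·-2 = 5
a_6 = -3·5 + 3·-2 + -1·-1 = -20
a_7 = -3·-20 + 3·5 + -1·-2 = 77
a_8 = -3·77 + 3·-20 + -1·5 = -296
a_9 = -3·-296 + 3·77 + -1·-20 = 1139
a_10 = -3·1139 + 3·-296 + -1·77 = -4382
a_11 = -3·-4382 + 3·1139 + -1·-296 = 16859
a_12 = -3·16859 + 3·-4382 + -1·1139 = -64862
a_13 = -3·-64862 + 3·16859 + -1·-4382 = 249545

249545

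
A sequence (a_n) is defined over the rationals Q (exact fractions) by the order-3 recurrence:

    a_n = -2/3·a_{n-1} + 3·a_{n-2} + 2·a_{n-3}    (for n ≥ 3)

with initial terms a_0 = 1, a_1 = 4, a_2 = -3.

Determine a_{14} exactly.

-522174017/177147

a_3 = -2/3·-3 + 3·4 + 2·1 = 16
a_4 = -2/3·16 + 3·-3 + 2·4 = -35/3
a_5 = -2/3·-35/3 + 3·16 + 2·-3 = 448/9
a_6 = -2/3·448/9 + 3·-35/3 + 2·16 = -977/27
a_7 = -2/3·-977/27 + 3·448/9 + 2·-35/3 = 12160/81
a_8 = -2/3·12160/81 + 3·-977/27 + 2·448/9 = -26507/243
a_9 = -2/3·-26507/243 + 3·12160/81 + 2·-977/27 = 328576/729
a_10 = -2/3·328576/729 + 3·-26507/243 + 2·12160/81 = -716201/2187
a_11 = -2/3·-716201/2187 + 3·328576/729 + 2·-26507/243 = 8872576/6561
a_12 = -2/3·8872576/6561 + 3·-716201/2187 + 2·328576/729 = -19339475/19683
a_13 = -2/3·-19339475/19683 + 3·8872576/6561 + 2·-716201/2187 = 239563648/59049
a_14 = -2/3·239563648/59049 + 3·-19339475/19683 + 2·8872576/6561 = -522174017/177147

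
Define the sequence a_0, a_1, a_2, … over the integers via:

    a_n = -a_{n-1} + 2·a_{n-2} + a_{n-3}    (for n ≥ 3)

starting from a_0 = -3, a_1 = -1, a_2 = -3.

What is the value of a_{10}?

-60

a_3 = -1·-3 + 2·-1 + 1·-3 = -2
a_4 = -1·-2 + 2·-3 + 1·-1 = -5
a_5 = -1·-5 + 2·-2 + 1·-3 = -2
a_6 = -1·-2 + 2·-5 + 1·-2 = -10
a_7 = -1·-10 + 2·-2 + 1·-5 = 1
a_8 = -1·1 + 2·-10 + 1·-2 = -23
a_9 = -1·-23 + 2·1 + 1·-10 = 15
a_10 = -1·15 + 2·-23 + 1·1 = -60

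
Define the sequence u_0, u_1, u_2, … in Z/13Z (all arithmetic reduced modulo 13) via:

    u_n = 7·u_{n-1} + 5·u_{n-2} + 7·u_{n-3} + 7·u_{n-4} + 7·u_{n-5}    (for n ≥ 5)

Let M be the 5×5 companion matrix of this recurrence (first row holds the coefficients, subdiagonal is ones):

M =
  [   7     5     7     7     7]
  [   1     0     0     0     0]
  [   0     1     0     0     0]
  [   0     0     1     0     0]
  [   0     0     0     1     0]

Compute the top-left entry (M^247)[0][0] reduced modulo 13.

(M^247)[0][0] is the top entry after applying M 247 times to the unit state (1, 0, 0, 0, 0). Equivalently it is h_{251} for the auxiliary sequence (h_n) obeying the same recurrence with h_4 = 1 and h_i = 0 for 0 ≤ i < 4:
h_5 = 7·1 + 5·0 + 7·0 + 7·0 + 7·0 = 7
h_6 = 7·7 + 5·1 + 7·0 + 7·0 + 7·0 = 2
h_7 = 7·2 + 5·7 + 7·1 + 7·0 + 7·0 = 4
h_8 = 7·4 + 5·2 + 7·7 + 7·1 + 7·0 = 3
h_9 = 7·3 + 5·4 + 7·2 + 7·7 + 7·1 = 7
h_10 = 7·7 + 5·3 + 7·4 + 7·2 + 7·7 = 12
h_11 = 7·12 + 5·7 + 7·3 + 7·4 + 7·2 = 0
h_12 = 7·0 + 5·12 + 7·7 + 7·3 + 7·4 = 2
h_13 = 7·2 + 5·0 + 7·12 + 7·7 + 7·3 = 12
h_14 = 7·12 + 5·2 + 7·0 + 7·12 + 7·7 = 6
h_15 = 7·6 + 5·12 + 7·2 + 7·0 + 7·12 = 5
h_16 = 7·5 + 5·6 + 7·12 + 7·2 + 7·0 = 7
h_17 = 7·7 + 5·5 + 7·6 + 7·12 + 7·2 = 6
h_18 = 7·6 + 5·7 + 7·5 + 7·6 + 7·12 = 4
h_19 = 7·4 + 5·6 + 7·7 + 7·5 + 7·6 = 2
h_20 = 7·2 + 5·4 + 7·6 + 7·7 + 7·5 = 4
h_21 = 7·4 + 5·2 + 7·4 + 7·6 + 7·7 = 1
h_22 = 7·1 + 5·4 + 7·2 + 7·4 + 7·6 = 7
h_23 = 7·7 + 5·1 + 7·4 + 7·2 + 7·4 = 7
h_24 = 7·7 + 5·7 + 7·1 + 7·4 + 7·2 = 3
h_25 = 7·3 + 5·7 + 7·7 + 7·1 + 7·4 = 10
h_26 = 7·10 + 5·3 + 7·7 + 7·7 + 7·1 = 8
h_27 = 7·8 + 5·10 + 7·3 + 7·7 + 7·7 = 4
h_28 = 7·4 + 5·8 + 7·10 + 7·3 + 7·7 = 0
h_29 = 7·0 + 5·4 + 7·8 + 7·10 + 7·3 = 11
h_30 = 7·11 + 5·0 + 7·4 + 7·8 + 7·10 = 10
h_31 = 7·10 + 5·11 + 7·0 + 7·4 + 7·8 = 1
h_32 = 7·1 + 5·10 + 7·11 + 7·0 + 7·4 = 6
h_33 = 7·6 + 5·1 + 7·10 + 7·11 + 7·0 = 12
h_34 = 7·12 + 5·6 + 7·1 + 7·10 + 7·11 = 8
h_35 = 7·8 + 5·12 + 7·6 + 7·1 + 7·10 = 1
h_36 = 7·1 + 5·8 + 7·12 + 7·6 + 7·1 = 11
h_37 = 7·11 + 5·1 + 7·8 + 7·12 + 7·6 = 4
h_38 = 7·4 + 5·11 + 7·1 + 7·8 + 7·12 = 9
h_39 = 7·9 + 5·4 + 7·11 + 7·1 + 7·8 = 2
h_40 = 7·2 + 5·9 + 7·4 + 7·11 + 7·1 = 2
h_41 = 7·2 + 5·2 + 7·9 + 7·4 + 7·11 = 10
h_42 = 7·10 + 5·2 + 7·2 + 7·9 + 7·4 = 3
h_43 = 7·3 + 5·10 + 7·2 + 7·2 + 7·9 = 6
h_44 = 7·6 + 5·3 + 7·10 + 7·2 + 7·2 = 12
h_45 = 7·12 + 5·6 + 7·3 + 7·10 + 7·2 = 11
h_46 = 7·11 + 5·12 + 7·6 + 7·3 + 7·10 = 10
h_47 = 7·10 + 5·11 + 7·12 + 7·6 + 7·3 = 12
h_48 = 7·12 + 5·10 + 7·11 + 7·12 + 7·6 = 12
h_49 = 7·12 + 5·12 + 7·10 + 7·11 + 7·12 = 11
h_50 = 7·11 + 5·12 + 7·12 + 7·10 + 7·11 = 4
h_51 = 7·4 + 5·11 + 7·12 + 7·12 + 7·10 = 9
h_52 = 7·9 + 5·4 + 7·11 + 7·12 + 7·12 = 3
h_53 = 7·3 + 5·9 + 7·4 + 7·11 + 7·12 = 8
h_54 = 7·8 + 5·3 + 7·9 + 7·4 + 7·11 = 5
h_55 = 7·5 + 5·8 + 7·3 + 7·9 + 7·4 = 5
h_56 = 7·5 + 5·5 + 7·8 + 7·3 + 7·9 = 5
h_57 = 7·5 + 5·5 + 7·5 + 7·8 + 7·3 = 3
h_58 = 7·3 + 5·5 + 7·5 + 7·5 + 7·8 = 3
h_59 = 7·3 + 5·3 + 7·5 + 7·5 + 7·5 = 11
h_60 = 7·11 + 5·3 + 7·3 + 7·5 + 7·5 = 1
h_61 = 7·1 + 5·11 + 7·3 + 7·3 + 7·5 = 9
h_62 = 7·9 + 5·1 + 7·11 + 7·3 + 7·3 = 5
h_63 = 7·5 + 5·9 + 7·1 + 7·11 + 7·3 = 3
h_64 = 7·3 + 5·5 + 7·9 + 7·1 + 7·11 = 11
h_65 = 7·11 + 5·3 + 7·5 + 7·9 + 7·1 = 2
h_66 = 7·2 + 5·11 + 7·3 + 7·5 + 7·9 = 6
h_67 = 7·6 + 5·2 + 7·11 + 7·3 + 7·5 = 3
h_68 = 7·3 + 5·6 + 7·2 + 7·11 + 7·3 = 7
h_69 = 7·7 + 5·3 + 7·6 + 7·2 + 7·11 = 2
h_70 = 7·2 + 5·7 + 7·3 + 7·6 + 7·2 = 9
h_71 = 7·9 + 5·2 + 7·7 + 7·3 + 7·6 = 3
h_72 = 7·3 + 5·9 + 7·2 + 7·7 + 7·3 = 7
h_73 = 7·7 + 5·3 + 7·9 + 7·2 + 7·7 = 8
h_74 = 7·8 + 5·7 + 7·3 + 7·9 + 7·2 = 7
h_75 = 7·7 + 5·8 + 7·7 + 7·3 + 7·9 = 1
h_76 = 7·1 + 5·7 + 7·8 + 7·7 + 7·3 = 12
h_77 = 7·12 + 5·1 + 7·7 + 7·8 + 7·7 = 9
h_78 = 7·9 + 5·12 + 7·1 + 7·7 + 7·8 = 1
h_79 = 7·1 + 5·9 + 7·12 + 7·1 + 7·7 = 10
h_80 = 7·10 + 5·1 + 7·9 + 7·12 + 7·1 = 8
h_81 = 7·8 + 5·10 + 7·1 + 7·9 + 7·12 = 0
h_82 = 7·0 + 5·8 + 7·10 + 7·1 + 7·9 = 11
h_83 = 7·11 + 5·0 + 7·8 + 7·10 + 7·1 = 2
h_84 = 7·2 + 5·11 + 7·0 + 7·8 + 7·10 = 0
h_85 = 7·0 + 5·2 + 7·11 + 7·0 + 7·8 = 0
h_86 = 7·0 + 5·0 + 7·2 + 7·11 + 7·0 = 0
h_87 = 7·0 + 5·0 + 7·0 + 7·2 + 7·11 = 0
h_88 = 7·0 + 5·0 + 7·0 + 7·0 + 7·2 = 1
(h_84, h_85, h_86, h_87, h_88) = (0, 0, 0, 0, 1) = (h_0, h_1, h_2, h_3, h_4), so the sequence has period 84.
251 ≡ 83 (mod 84), hence h_251 = h_83 = 2.

2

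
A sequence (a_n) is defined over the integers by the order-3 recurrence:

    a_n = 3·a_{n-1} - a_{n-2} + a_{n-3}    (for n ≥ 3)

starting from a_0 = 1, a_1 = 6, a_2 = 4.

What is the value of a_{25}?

46159810746

a_3 = 3·4 + -1·6 + 1·1 = 7
a_4 = 3·7 + -1·4 + 1·6 = 23
a_5 = 3·23 + -1·7 + 1·4 = 66
a_6 = 3·66 + -1·23 + 1·7 = 182
a_7 = 3·182 + -1·66 + 1·23 = 503
a_8 = 3·503 + -1·182 + 1·66 = 1393
a_9 = 3·1393 + -1·503 + 1·182 = 3858
a_10 = 3·3858 + -1·1393 + 1·503 = 10684
a_11 = 3·10684 + -1·3858 + 1·1393 = 29587
a_12 = 3·29587 + -1·10684 + 1·3858 = 81935
a_13 = 3·81935 + -1·29587 + 1·10684 = 226902
a_14 = 3·226902 + -1·81935 + 1·29587 = 628358
a_15 = 3·628358 + -1·226902 + 1·81935 = 1740107
a_16 = 3·1740107 + -1·628358 + 1·226902 = 4818865
a_17 = 3·4818865 + -1·1740107 + 1·628358 = 13344846
a_18 = 3·13344846 + -1·4818865 + 1·1740107 = 36955780
a_19 = 3·36955780 + -1·13344846 + 1·4818865 = 102341359
a_20 = 3·102341359 + -1·36955780 + 1·13344846 = 283413143
a_21 = 3·283413143 + -1·102341359 + 1·36955780 = 784853850
a_22 = 3·784853850 + -1·283413143 + 1·102341359 = 2173489766
a_23 = 3·2173489766 + -1·784853850 + 1·283413143 = 6019028591
a_24 = 3·6019028591 + -1·2173489766 + 1·784853850 = 16668449857
a_25 = 3·16668449857 + -1·6019028591 + 1·2173489766 = 46159810746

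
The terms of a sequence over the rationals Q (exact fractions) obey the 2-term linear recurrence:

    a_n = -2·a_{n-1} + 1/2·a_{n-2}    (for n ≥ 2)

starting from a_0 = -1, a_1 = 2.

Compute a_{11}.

a_2 = -2·2 + 1/2·-1 = -9/2
a_3 = -2·-9/2 + 1/2·2 = 10
a_4 = -2·10 + 1/2·-9/2 = -89/4
a_5 = -2·-89/4 + 1/2·10 = 99/2
a_6 = -2·99/2 + 1/2·-89/4 = -881/8
a_7 = -2·-881/8 + 1/2·99/2 = 245
a_8 = -2·245 + 1/2·-881/8 = -8721/16
a_9 = -2·-8721/16 + 1/2·245 = 9701/8
a_10 = -2·9701/8 + 1/2·-8721/16 = -86329/32
a_11 = -2·-86329/32 + 1/2·9701/8 = 48015/8

48015/8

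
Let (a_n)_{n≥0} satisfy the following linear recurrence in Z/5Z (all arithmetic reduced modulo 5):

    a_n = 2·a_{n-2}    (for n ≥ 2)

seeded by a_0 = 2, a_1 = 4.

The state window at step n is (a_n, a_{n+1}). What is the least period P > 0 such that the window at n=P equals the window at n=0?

n=0: window = (2, 4)
n=1: window = (4, 4)
n=2: window = (4, 3)
n=3: window = (3, 3)
n=4: window = (3, 1)
n=5: window = (1, 1)
n=6: window = (1, 2)
n=7: window = (2, 2)
n=8: window = (2, 4)
window at n=8 equals window at n=0 → period = 8

8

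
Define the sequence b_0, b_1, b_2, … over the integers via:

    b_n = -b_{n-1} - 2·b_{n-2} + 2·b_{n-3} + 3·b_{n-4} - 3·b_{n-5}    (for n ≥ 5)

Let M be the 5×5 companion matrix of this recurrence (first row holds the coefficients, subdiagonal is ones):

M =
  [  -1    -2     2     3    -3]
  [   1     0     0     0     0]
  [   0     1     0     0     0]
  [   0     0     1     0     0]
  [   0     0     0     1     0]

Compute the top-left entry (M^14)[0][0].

-4148

(M^14)[0][0] is the top entry after applying M 14 times to the unit state (1, 0, 0, 0, 0). Equivalently it is h_{18} for the auxiliary sequence (h_n) obeying the same recurrence with h_4 = 1 and h_i = 0 for 0 ≤ i < 4:
h_5 = -1·1 + -2·0 + 2·0 + 3·0 + -3·0 = -1
h_6 = -1·-1 + -2·1 + 2·0 + 3·0 + -3·0 = -1
h_7 = -1·-1 + -2·-1 + 2·1 + 3·0 + -3·0 = 5
h_8 = -1·5 + -2·-1 + 2·-1 + 3·1 + -3·0 = -2
h_9 = -1·-2 + -2·5 + 2·-1 + 3·-1 + -3·1 = -16
h_10 = -1·-16 + -2·-2 + 2·5 + 3·-1 + -3·-1 = 30
h_11 = -1·30 + -2·-16 + 2·-2 + 3·5 + -3·-1 = 16
h_12 = -1·16 + -2·30 + 2·-16 + 3·-2 + -3·5 = -129
h_13 = -1·-129 + -2·16 + 2·30 + 3·-16 + -3·-2 = 115
h_14 = -1·115 + -2·-129 + 2·16 + 3·30 + -3·-16 = 313
h_15 = -1·313 + -2·115 + 2·-129 + 3·16 + -3·30 = -843
h_16 = -1·-843 + -2·313 + 2·115 + 3·-129 + -3·16 = 12
h_17 = -1·12 + -2·-843 + 2·313 + 3·115 + -3·-129 = 3032
h_18 = -1·3032 + -2·12 + 2·-843 + 3·313 + -3·115 = -4148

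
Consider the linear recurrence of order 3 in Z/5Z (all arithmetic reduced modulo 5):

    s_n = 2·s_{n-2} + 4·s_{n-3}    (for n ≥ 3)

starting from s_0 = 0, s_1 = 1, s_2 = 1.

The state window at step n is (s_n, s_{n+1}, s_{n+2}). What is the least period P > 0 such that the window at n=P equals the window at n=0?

n=0: window = (0, 1, 1)
n=1: window = (1, 1, 2)
n=2: window = (1, 2, 1)
n=3: window = (2, 1, 3)
n=4: window = (1, 3, 0)
n=5: window = (3, 0, 0)
n=6: window = (0, 0, 2)
n=7: window = (0, 2, 0)
n=8: window = (2, 0, 4)
n=9: window = (0, 4, 3)
n=10: window = (4, 3, 3)
n=11: window = (3, 3, 2)
n=12: window = (3, 2, 3)
n=13: window = (2, 3, 1)
n=14: window = (3, 1, 4)
n=15: window = (1, 4, 4)
n=16: window = (4, 4, 2)
n=17: window = (4, 2, 4)
n=18: window = (2, 4, 0)
n=19: window = (4, 0, 1)
n=20: window = (0, 1, 1)
window at n=20 equals window at n=0 → period = 20

20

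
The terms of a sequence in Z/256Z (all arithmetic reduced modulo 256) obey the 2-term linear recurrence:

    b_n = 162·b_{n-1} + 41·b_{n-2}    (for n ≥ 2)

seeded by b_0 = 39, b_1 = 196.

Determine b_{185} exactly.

124

b_2 = 162·196 + 41·39 = 71
b_3 = 162·71 + 41·196 = 82
b_4 = 162·82 + 41·71 = 67
b_5 = 162·67 + 41·82 = 136
b_6 = 162·136 + 41·67 = 203
b_7 = 162·203 + 41·136 = 62
Continuing the recurrence:
  b_8 = 191;  b_9 = 204;  b_10 = 175;  b_11 = 106;  b_12 = 27;  b_13 = 16
  b_14 = 115;  b_15 = 86;  b_16 = 215;  b_17 = 212;  b_18 = 151;  b_19 = 130
  b_20 = 115;  b_21 = 152;  b_22 = 155;  b_23 = 110;  b_24 = 111;  b_25 = 220
  b_26 = 255;  b_27 = 154;  b_28 = 75;  b_29 = 32;  b_30 = 67;  b_31 = 134
  b_32 = 135;  b_33 = 228;  b_34 = 231;  b_35 = 178;  b_36 = 163;  b_37 = 168
  b_38 = 107;  b_39 = 158;  b_40 = 31;  b_41 = 236;  b_42 = 79;  b_43 = 202
  b_44 = 123;  b_45 = 48;  b_46 = 19;  b_47 = 182;  b_48 = 55;  b_49 = 244
  b_50 = 55;  b_51 = 226;  b_52 = 211;  b_53 = 184;  b_54 = 59;  b_55 = 206
  b_56 = 207;  b_57 = 252;  b_58 = 159;  b_59 = 250;  b_60 = 171;  b_61 = 64
  b_62 = 227;  b_63 = 230;  b_64 = 231;  b_65 = 4;  b_66 = 135;  b_67 = 18
  b_68 = 3;  b_69 = 200;  b_70 = 11;  b_71 = 254;  b_72 = 127;  b_73 = 12
  b_74 = 239;  b_75 = 42;  b_76 = 219;  b_77 = 80;  b_78 = 179;  b_79 = 22
  b_80 = 151;  b_81 = 20;  b_82 = 215;  b_83 = 66;  b_84 = 51;  b_85 = 216
  b_86 = 219;  b_87 = 46;  b_88 = 47;  b_89 = 28;  b_90 = 63;  b_91 = 90
  b_92 = 11;  b_93 = 96;  b_94 = 131;  b_95 = 70;  b_96 = 71;  b_97 = 36
  b_98 = 39;  b_99 = 114;  b_100 = 99;  b_101 = 232;  b_102 = 171;  b_103 = 94
  b_104 = 223;  b_105 = 44;  b_106 = 143;  b_107 = 138;  b_108 = 59;  b_109 = 112
  b_110 = 83;  b_111 = 118;  b_112 = 247;  b_113 = 52;  b_114 = 119;  b_115 = 162
  b_116 = 147;  b_117 = 248;  b_118 = 123;  b_119 = 142;  b_120 = 143;  b_121 = 60
  b_122 = 223;  b_123 = 186;  b_124 = 107;  b_125 = 128;  b_126 = 35;  b_127 = 166
  b_128 = 167;  b_129 = 68;  b_130 = 199;  b_131 = 210;  b_132 = 195;  b_133 = 8
  b_134 = 75;  b_135 = 190;  b_136 = 63;  b_137 = 76;  b_138 = 47;  b_139 = 234
  b_140 = 155;  b_141 = 144;  b_142 = 243;  b_143 = 214;  b_144 = 87;  b_145 = 84
  b_146 = 23;  b_147 = 2;  b_148 = 243;  b_149 = 24;  b_150 = 27;  b_151 = 238
  b_152 = 239;  b_153 = 92;  b_154 = 127;  b_155 = 26;  b_156 = 203;  b_157 = 160
  b_158 = 195;  b_159 = 6;  b_160 = 7;  b_161 = 100;  b_162 = 103;  b_163 = 50
  b_164 = 35;  b_165 = 40;  b_166 = 235;  b_167 = 30;  b_168 = 159;  b_169 = 108
  b_170 = 207;  b_171 = 74;  b_172 = 251;  b_173 = 176;  b_174 = 147;  b_175 = 54
  b_176 = 183;  b_177 = 116;  b_178 = 183;  b_179 = 98;  b_180 = 83;  b_181 = 56
  b_182 = 187;  b_183 = 78
b_184 = 162·78 + 41·187 = 79
b_185 = 162·79 + 41·78 = 124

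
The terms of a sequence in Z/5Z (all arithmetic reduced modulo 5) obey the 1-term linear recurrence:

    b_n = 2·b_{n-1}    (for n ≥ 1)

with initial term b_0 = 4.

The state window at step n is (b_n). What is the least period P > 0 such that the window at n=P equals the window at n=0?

4

n=0: window = (4)
n=1: window = (3)
n=2: window = (1)
n=3: window = (2)
n=4: window = (4)
window at n=4 equals window at n=0 → period = 4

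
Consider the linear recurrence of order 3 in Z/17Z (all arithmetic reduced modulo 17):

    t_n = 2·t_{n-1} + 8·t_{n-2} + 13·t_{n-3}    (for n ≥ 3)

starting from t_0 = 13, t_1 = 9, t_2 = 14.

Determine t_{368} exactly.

11

t_3 = 2·14 + 8·9 + 13·13 = 14
t_4 = 2·14 + 8·14 + 13·9 = 2
t_5 = 2·2 + 8·14 + 13·14 = 9
t_6 = 2·9 + 8·2 + 13·14 = 12
t_7 = 2·12 + 8·9 + 13·2 = 3
t_8 = 2·3 + 8·12 + 13·9 = 15
Continuing the recurrence:
  t_9 = 6;  t_10 = 1;  t_11 = 7;  t_12 = 15;  t_13 = 14;  t_14 = 1
  t_15 = 3;  t_16 = 9;  t_17 = 4;  t_18 = 0;  t_19 = 13;  t_20 = 10
  t_21 = 5;  t_22 = 4;  t_23 = 8;  t_24 = 11;  t_25 = 2;  t_26 = 9
  t_27 = 7;  t_28 = 10;  t_29 = 6;  t_30 = 13;  t_31 = 0;  t_32 = 12
  t_33 = 6;  t_34 = 6;  t_35 = 12;  t_36 = 14;  t_37 = 15;  t_38 = 9
  t_39 = 14;  t_40 = 6;  t_41 = 3;  t_42 = 15;  t_43 = 13;  t_44 = 15
  t_45 = 6;  t_46 = 12;  t_47 = 12;  t_48 = 11;  t_49 = 2;  t_50 = 10
  t_51 = 9;  t_52 = 5;  t_53 = 8;  t_54 = 3;  t_55 = 16;  t_56 = 7
  t_57 = 11;  t_58 = 14;  t_59 = 3;  t_60 = 6;  t_61 = 14;  t_62 = 13
  t_63 = 12;  t_64 = 4;  t_65 = 1;  t_66 = 3;  t_67 = 15;  t_68 = 16
  t_69 = 4;  t_70 = 8;  t_71 = 1;  t_72 = 16;  t_73 = 8;  t_74 = 4
  t_75 = 8;  t_76 = 16;  t_77 = 12;  t_78 = 1;  t_79 = 0;  t_80 = 11
  t_81 = 1;  t_82 = 5;  t_83 = 8;  t_84 = 1;  t_85 = 12;  t_86 = 0
  t_87 = 7;  t_88 = 0;  t_89 = 5;  t_90 = 16;  t_91 = 4;  t_92 = 14
  t_93 = 13;  t_94 = 3;  t_95 = 3;  t_96 = 12;  t_97 = 2;  t_98 = 3
  t_99 = 8;  t_100 = 15;  t_101 = 14;  t_102 = 14;  t_103 = 12;  t_104 = 12
  t_105 = 13;  t_106 = 6;  t_107 = 0;  t_108 = 13;  t_109 = 2;  t_110 = 6
  t_111 = 10;  t_112 = 9;  t_113 = 6;  t_114 = 10;  t_115 = 15;  t_116 = 1
  t_117 = 14;  t_118 = 10;  t_119 = 9;  t_120 = 8;  t_121 = 14;  t_122 = 5
  t_123 = 5;  t_124 = 11;  t_125 = 8;  t_126 = 16;  t_127 = 1;  t_128 = 13
  t_129 = 4;  t_130 = 6;  t_131 = 9;  t_132 = 16;  t_133 = 12;  t_134 = 14
  t_135 = 9;  t_136 = 14;  t_137 = 10;  t_138 = 11;  t_139 = 12;  t_140 = 4
  t_141 = 9;  t_142 = 2;  t_143 = 9;  t_144 = 15;  t_145 = 9;  t_146 = 0
  t_147 = 12;  t_148 = 5;  t_149 = 4;  t_150 = 0;  t_151 = 12;  t_152 = 8
  t_153 = 10;  t_154 = 2;  t_155 = 1;  t_156 = 12;  t_157 = 7;  t_158 = 4
  t_159 = 16;  t_160 = 2;  t_161 = 14;  t_162 = 14;  t_163 = 13;  t_164 = 14
  t_165 = 8;  t_166 = 8;  t_167 = 7;  t_168 = 12;  t_169 = 14;  t_170 = 11
  t_171 = 1;  t_172 = 0;  t_173 = 15;  t_174 = 9;  t_175 = 2;  t_176 = 16
  t_177 = 12;  t_178 = 8;  t_179 = 14;  t_180 = 10;  t_181 = 15;  t_182 = 3
  t_183 = 1;  t_184 = 0;  t_185 = 13;  t_186 = 5;  t_187 = 12;  t_188 = 12
  t_189 = 15;  t_190 = 10;  t_191 = 7;  t_192 = 0;  t_193 = 16;  t_194 = 4
  t_195 = 0;  t_196 = 2;  t_197 = 5;  t_198 = 9;  t_199 = 16;  t_200 = 16
  t_201 = 5;  t_202 = 6;  t_203 = 5;  t_204 = 4;  t_205 = 7;  t_206 = 9
  t_207 = 7;  t_208 = 7;  t_209 = 0;  t_210 = 11;  t_211 = 11;  t_212 = 8
  t_213 = 9;  t_214 = 4;  t_215 = 14;  t_216 = 7;  t_217 = 8;  t_218 = 16
  t_219 = 0;  t_220 = 11;  t_221 = 9;  t_222 = 4;  t_223 = 2;  t_224 = 0
  t_225 = 0;  t_226 = 9;  t_227 = 1;  t_228 = 6;  t_229 = 1;  t_230 = 12
  t_231 = 8;  t_232 = 6;  t_233 = 11;  t_234 = 4;  t_235 = 4;  t_236 = 13
  t_237 = 8;  t_238 = 2;  t_239 = 16;  t_240 = 16;  t_241 = 16;  t_242 = 11
  t_243 = 1;  t_244 = 9;  t_245 = 16;  t_246 = 15;  t_247 = 3;  t_248 = 11
  t_249 = 3;  t_250 = 14;  t_251 = 8;  t_252 = 14;  t_253 = 2;  t_254 = 16
  t_255 = 9;  t_256 = 2;  t_257 = 12;  t_258 = 4;  t_259 = 11;  t_260 = 6
  t_261 = 16;  t_262 = 2;  t_263 = 6;  t_264 = 15;  t_265 = 2;  t_266 = 15
  t_267 = 3;  t_268 = 16;  t_269 = 13;  t_270 = 6;  t_271 = 1;  t_272 = 15
  t_273 = 14;  t_274 = 8;  t_275 = 0;  t_276 = 8;  t_277 = 1;  t_278 = 15
  t_279 = 6;  t_280 = 9;  t_281 = 6;  t_282 = 9;  t_283 = 13;  t_284 = 6
  t_285 = 12;  t_286 = 3;  t_287 = 10;  t_288 = 13;  t_289 = 9;  t_290 = 14
  t_291 = 14;  t_292 = 2;  t_293 = 9;  t_294 = 12;  t_295 = 3;  t_296 = 15
  t_297 = 6;  t_298 = 1;  t_299 = 7;  t_300 = 15;  t_301 = 14;  t_302 = 1
  t_303 = 3;  t_304 = 9;  t_305 = 4;  t_306 = 0;  t_307 = 13;  t_308 = 10
  t_309 = 5;  t_310 = 4;  t_311 = 8;  t_312 = 11;  t_313 = 2;  t_314 = 9
  t_315 = 7;  t_316 = 10;  t_317 = 6;  t_318 = 13;  t_319 = 0;  t_320 = 12
  t_321 = 6;  t_322 = 6;  t_323 = 12;  t_324 = 14;  t_325 = 15;  t_326 = 9
  t_327 = 14;  t_328 = 6;  t_329 = 3;  t_330 = 15;  t_331 = 13;  t_332 = 15
  t_333 = 6;  t_334 = 12;  t_335 = 12;  t_336 = 11;  t_337 = 2;  t_338 = 10
  t_339 = 9;  t_340 = 5;  t_341 = 8;  t_342 = 3;  t_343 = 16;  t_344 = 7
  t_345 = 11;  t_346 = 14;  t_347 = 3;  t_348 = 6;  t_349 = 14;  t_350 = 13
  t_351 = 12;  t_352 = 4;  t_353 = 1;  t_354 = 3;  t_355 = 15;  t_356 = 16
  t_357 = 4;  t_358 = 8;  t_359 = 1;  t_360 = 16;  t_361 = 8;  t_362 = 4
  t_363 = 8;  t_364 = 16;  t_365 = 12;  t_366 = 1
t_367 = 2·1 + 8·12 + 13·16 = 0
t_368 = 2·0 + 8·1 + 13·12 = 11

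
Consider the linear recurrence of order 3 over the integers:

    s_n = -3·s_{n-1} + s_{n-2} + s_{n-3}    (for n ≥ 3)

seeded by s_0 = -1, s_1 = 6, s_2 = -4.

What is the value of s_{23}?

213821119295

s_3 = -3·-4 + 1·6 + 1·-1 = 17
s_4 = -3·17 + 1·-4 + 1·6 = -49
s_5 = -3·-49 + 1·17 + 1·-4 = 160
s_6 = -3·160 + 1·-49 + 1·17 = -512
s_7 = -3·-512 + 1·160 + 1·-49 = 1647
s_8 = -3·1647 + 1·-512 + 1·160 = -5293
s_9 = -3·-5293 + 1·1647 + 1·-512 = 17014
s_10 = -3·17014 + 1·-5293 + 1·1647 = -54688
s_11 = -3·-54688 + 1·17014 + 1·-5293 = 175785
s_12 = -3·175785 + 1·-54688 + 1·17014 = -565029
s_13 = -3·-565029 + 1·175785 + 1·-54688 = 1816184
s_14 = -3·1816184 + 1·-565029 + 1·175785 = -5837796
s_15 = -3·-5837796 + 1·1816184 + 1·-565029 = 18764543
s_16 = -3·18764543 + 1·-5837796 + 1·1816184 = -60315241
s_17 = -3·-60315241 + 1·18764543 + 1·-5837796 = 193872470
s_18 = -3·193872470 + 1·-60315241 + 1·18764543 = -623168108
s_19 = -3·-623168108 + 1·193872470 + 1·-60315241 = 2003061553
s_20 = -3·2003061553 + 1·-623168108 + 1·193872470 = -6438480297
s_21 = -3·-6438480297 + 1·2003061553 + 1·-623168108 = 20695334336
s_22 = -3·20695334336 + 1·-6438480297 + 1·2003061553 = -66521421752
s_23 = -3·-66521421752 + 1·20695334336 + 1·-6438480297 = 213821119295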